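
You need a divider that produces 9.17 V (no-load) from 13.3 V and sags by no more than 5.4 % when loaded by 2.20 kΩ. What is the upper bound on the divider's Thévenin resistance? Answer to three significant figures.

R_th ≤ 126 Ω

Loading drop = R_th/(R_th + R_L) ≤ 0.0540, so R_th ≤ R_L · ε/(1−ε) = 2.20 kΩ × 0.0540/0.9460 = 126 Ω.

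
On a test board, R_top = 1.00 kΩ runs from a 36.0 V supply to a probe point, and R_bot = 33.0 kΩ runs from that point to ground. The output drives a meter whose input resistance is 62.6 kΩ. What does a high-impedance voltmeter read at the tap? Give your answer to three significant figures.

V_out ≈ 34.4 V

The load sits in parallel with R_bot: R_bot‖R_L = (33.0 × 62.6) / (33.0 + 62.6) = 21.61 kΩ.
V_out = 36.0 × 21.61 / (1.00 + 21.61) = 36.0 × 21.61/22.61 = 34.4 V.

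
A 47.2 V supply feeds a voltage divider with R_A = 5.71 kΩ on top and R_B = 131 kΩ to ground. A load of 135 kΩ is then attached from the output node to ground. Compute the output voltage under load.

The load sits in parallel with R_B: R_B‖R_L = (131 × 135) / (131 + 135) = 66.48 kΩ.
V_out = 47.2 × 66.48 / (5.71 + 66.48) = 47.2 × 66.48/72.19 = 43.5 V.

V_out ≈ 43.5 V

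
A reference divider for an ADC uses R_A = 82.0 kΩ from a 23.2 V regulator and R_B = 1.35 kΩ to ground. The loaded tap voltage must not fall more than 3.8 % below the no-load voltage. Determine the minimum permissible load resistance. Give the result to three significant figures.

R_L(min) ≈ 33.6 kΩ

Output resistance R_th = R_A‖R_B = (82.0 × 1.35)/83.35 = 1.328 kΩ.
The fractional drop is R_th/(R_th + R_L); requiring this ≤ 0.0380 gives R_L ≥ R_th(1/0.0380 − 1) = 1.328 × 25.32 = 33.6 kΩ.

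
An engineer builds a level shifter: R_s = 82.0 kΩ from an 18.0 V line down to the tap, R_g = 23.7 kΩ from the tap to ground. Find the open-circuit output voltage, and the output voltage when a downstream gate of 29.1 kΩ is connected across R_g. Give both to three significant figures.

Unloaded: 4.04 V; loaded: 2.47 V

Open-circuit: V = 18.0 × 23.7/(82.0 + 23.7) = 4.04 V.
With the load, R_g becomes R_g‖R_L = 13.06 kΩ, so V = 18.0 × 13.06/95.06 = 2.47 V.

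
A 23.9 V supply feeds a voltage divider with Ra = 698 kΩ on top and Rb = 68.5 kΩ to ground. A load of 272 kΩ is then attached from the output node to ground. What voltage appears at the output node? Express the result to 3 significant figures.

V_out ≈ 1.74 V

The load sits in parallel with Rb: Rb‖R_L = (68.5 × 272) / (68.5 + 272) = 54.72 kΩ.
V_out = 23.9 × 54.72 / (698 + 54.72) = 23.9 × 54.72/752.7 = 1.74 V.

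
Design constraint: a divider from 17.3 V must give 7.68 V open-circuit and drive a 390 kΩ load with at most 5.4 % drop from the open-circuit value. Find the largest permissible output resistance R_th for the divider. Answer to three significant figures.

Loading drop = R_th/(R_th + R_L) ≤ 0.0540, so R_th ≤ R_L · ε/(1−ε) = 390 kΩ × 0.0540/0.9460 = 22.3 kΩ.
(Any R1, R2 with R2/(R1+R2) = 0.444 and R1‖R2 ≤ 22.3 kΩ will meet the spec.)

R_th ≤ 22.3 kΩ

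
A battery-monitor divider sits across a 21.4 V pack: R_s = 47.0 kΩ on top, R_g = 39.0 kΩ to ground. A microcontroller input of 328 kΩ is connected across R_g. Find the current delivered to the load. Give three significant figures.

R_g‖R_L = 34.86 kΩ; V_out = 21.4 × 34.86/81.86 = 9.113 V.
I_L = V_out / R_L = 9.113 / 328 kΩ = 0.0278 mA.

I_L ≈ 0.0278 mA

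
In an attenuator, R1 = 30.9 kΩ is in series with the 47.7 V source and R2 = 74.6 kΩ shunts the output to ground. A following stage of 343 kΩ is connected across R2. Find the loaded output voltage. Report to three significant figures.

The load sits in parallel with R2: R2‖R_L = (74.6 × 343) / (74.6 + 343) = 61.27 kΩ.
V_out = 47.7 × 61.27 / (30.9 + 61.27) = 47.7 × 61.27/92.17 = 31.7 V.

V_out ≈ 31.7 V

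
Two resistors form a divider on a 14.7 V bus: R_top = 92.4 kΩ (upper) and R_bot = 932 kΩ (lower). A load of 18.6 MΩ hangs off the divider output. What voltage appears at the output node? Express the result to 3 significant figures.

V_out ≈ 13.3 V

The load sits in parallel with R_bot: R_bot‖R_L = (932 × 18600) / (932 + 18600) = 887.5 kΩ.
V_out = 14.7 × 887.5 / (92.4 + 887.5) = 14.7 × 887.5/979.9 = 13.3 V.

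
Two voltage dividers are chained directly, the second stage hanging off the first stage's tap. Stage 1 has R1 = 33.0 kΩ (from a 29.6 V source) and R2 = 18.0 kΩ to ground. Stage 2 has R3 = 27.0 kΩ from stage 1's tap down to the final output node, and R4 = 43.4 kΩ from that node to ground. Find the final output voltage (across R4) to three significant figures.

V_out ≈ 5.53 V

Stage 2 presents R3+R4 = 70.40 kΩ as a load on stage 1's tap.
Stage 1's lower leg becomes R2‖(R3+R4) = 14.33 kΩ, so V_mid = 29.6 × 14.33/47.33 = 8.964 V.
Stage 2 is itself unloaded: V_out = V_mid × R4/(R3+R4) = 8.964 × 43.4/70.40 = 5.53 V.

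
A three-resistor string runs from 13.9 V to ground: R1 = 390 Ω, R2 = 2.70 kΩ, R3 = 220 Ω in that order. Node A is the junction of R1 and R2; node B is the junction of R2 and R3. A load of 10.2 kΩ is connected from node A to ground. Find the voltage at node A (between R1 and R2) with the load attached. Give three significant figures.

V ≈ 11.9 V

Below node A the series string R2+R3 = 2920 Ω sits in parallel with the 10200 Ω load: 2270 Ω.
V_A = 13.9 × 2270/(390 + 2270) = 11.9 V.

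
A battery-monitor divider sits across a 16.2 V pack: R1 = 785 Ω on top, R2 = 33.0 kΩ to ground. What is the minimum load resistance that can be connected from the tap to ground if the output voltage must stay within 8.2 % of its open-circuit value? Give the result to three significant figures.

R_L(min) ≈ 8.58 kΩ

Output resistance R_th = R1‖R2 = (785 × 33000)/33780 = 766.8 Ω.
The fractional drop is R_th/(R_th + R_L); requiring this ≤ 0.0820 gives R_L ≥ R_th(1/0.0820 − 1) = 766.8 × 11.20 = 8.58 kΩ.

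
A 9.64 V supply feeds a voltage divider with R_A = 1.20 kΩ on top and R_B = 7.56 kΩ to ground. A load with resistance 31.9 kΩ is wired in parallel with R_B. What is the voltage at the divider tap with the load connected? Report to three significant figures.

V_out ≈ 8.06 V

The load sits in parallel with R_B: R_B‖R_L = (7.56 × 31.9) / (7.56 + 31.9) = 6.112 kΩ.
V_out = 9.64 × 6.112 / (1.20 + 6.112) = 9.64 × 6.112/7.312 = 8.06 V.
(Unloaded it would have been 8.32 V.)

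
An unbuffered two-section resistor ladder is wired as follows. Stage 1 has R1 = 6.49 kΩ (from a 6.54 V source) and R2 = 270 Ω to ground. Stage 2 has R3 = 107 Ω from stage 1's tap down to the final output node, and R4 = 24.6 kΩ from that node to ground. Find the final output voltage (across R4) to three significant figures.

V_out ≈ 0.257 V

Stage 2 presents R3+R4 = 24710 Ω as a load on stage 1's tap.
Stage 1's lower leg becomes R2‖(R3+R4) = 267.1 Ω, so V_mid = 6.54 × 267.1/6757 = 0.2585 V.
Stage 2 is itself unloaded: V_out = V_mid × R4/(R3+R4) = 0.2585 × 24600/24710 = 0.257 V.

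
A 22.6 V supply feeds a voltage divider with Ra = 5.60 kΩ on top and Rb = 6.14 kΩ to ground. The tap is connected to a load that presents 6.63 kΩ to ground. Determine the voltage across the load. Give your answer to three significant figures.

The load sits in parallel with Rb: Rb‖R_L = (6.14 × 6.63) / (6.14 + 6.63) = 3.188 kΩ.
V_out = 22.6 × 3.188 / (5.60 + 3.188) = 22.6 × 3.188/8.788 = 8.20 V.
(Unloaded it would have been 11.8 V.)

V_out ≈ 8.20 V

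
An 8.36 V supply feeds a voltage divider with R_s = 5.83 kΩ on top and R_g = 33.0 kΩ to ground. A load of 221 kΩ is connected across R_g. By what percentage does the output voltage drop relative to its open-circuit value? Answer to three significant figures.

2.19 %

The divider's output (Thévenin) resistance is R_s‖R_g = 4.955 kΩ.
Fractional drop under load = R_th/(R_th + R_L) = 4.955 / (4.955 + 221) = 0.02193.
So the output falls by 2.19 %.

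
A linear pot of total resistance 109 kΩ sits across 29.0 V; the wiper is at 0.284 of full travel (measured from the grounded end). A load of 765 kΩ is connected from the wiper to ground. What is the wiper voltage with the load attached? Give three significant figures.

V ≈ 8.00 V

The wiper splits the pot into (1−α)R = 78.04 kΩ above and αR = 30.96 kΩ below.
Lower section ‖ load = 29.75 kΩ.
V_wiper = 29.0 × 29.75/(78.04 + 29.75) = 8.00 V.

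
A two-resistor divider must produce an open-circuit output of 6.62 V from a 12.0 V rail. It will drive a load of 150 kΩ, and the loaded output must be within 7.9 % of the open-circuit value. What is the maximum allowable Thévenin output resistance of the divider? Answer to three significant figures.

R_th ≤ 12.9 kΩ

Loading drop = R_th/(R_th + R_L) ≤ 0.0790, so R_th ≤ R_L · ε/(1−ε) = 150 kΩ × 0.0790/0.9210 = 12.9 kΩ.
(Any R1, R2 with R2/(R1+R2) = 0.552 and R1‖R2 ≤ 12.9 kΩ will meet the spec.)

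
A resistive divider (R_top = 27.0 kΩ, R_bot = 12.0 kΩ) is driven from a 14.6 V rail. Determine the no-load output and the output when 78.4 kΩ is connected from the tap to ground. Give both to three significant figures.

Open-circuit: V = 14.6 × 12.0/(27.0 + 12.0) = 4.49 V.
With the load, R_bot becomes R_bot‖R_L = 10.41 kΩ, so V = 14.6 × 10.41/37.41 = 4.06 V.

Unloaded: 4.49 V; loaded: 4.06 V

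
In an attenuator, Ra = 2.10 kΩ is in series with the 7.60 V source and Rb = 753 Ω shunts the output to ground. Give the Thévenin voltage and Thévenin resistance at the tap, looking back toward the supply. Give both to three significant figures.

V_th = 2.01 V, R_th = 554 Ω

V_th is the open-circuit tap voltage: 7.60 × 753/(2100 + 753) = 2.01 V.
With the supply zeroed, Ra and Rb appear in parallel from the tap: R_th = Ra‖Rb = (2100 × 753)/2853 = 554 Ω.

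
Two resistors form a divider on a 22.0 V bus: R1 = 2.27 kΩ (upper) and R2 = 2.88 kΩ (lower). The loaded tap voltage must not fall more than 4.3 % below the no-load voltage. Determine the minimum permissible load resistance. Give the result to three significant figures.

R_L(min) ≈ 28.3 kΩ

Output resistance R_th = R1‖R2 = (2.27 × 2.88)/5.150 = 1.269 kΩ.
The fractional drop is R_th/(R_th + R_L); requiring this ≤ 0.0430 gives R_L ≥ R_th(1/0.0430 − 1) = 1.269 × 22.26 = 28.3 kΩ.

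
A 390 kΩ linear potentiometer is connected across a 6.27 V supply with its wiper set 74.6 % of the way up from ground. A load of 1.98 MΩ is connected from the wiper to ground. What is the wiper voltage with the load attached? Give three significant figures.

The wiper splits the pot into (1−α)R = 99.06 kΩ above and αR = 290.9 kΩ below.
Lower section ‖ load = 253.7 kΩ.
V_wiper = 6.27 × 253.7/(99.06 + 253.7) = 4.51 V.

V ≈ 4.51 V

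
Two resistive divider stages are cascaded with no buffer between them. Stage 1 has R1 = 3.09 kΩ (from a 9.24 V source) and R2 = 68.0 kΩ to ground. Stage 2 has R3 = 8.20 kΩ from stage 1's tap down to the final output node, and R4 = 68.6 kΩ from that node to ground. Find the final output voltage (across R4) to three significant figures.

Stage 2 presents R3+R4 = 76.80 kΩ as a load on stage 1's tap.
Stage 1's lower leg becomes R2‖(R3+R4) = 36.07 kΩ, so V_mid = 9.24 × 36.07/39.16 = 8.511 V.
Stage 2 is itself unloaded: V_out = V_mid × R4/(R3+R4) = 8.511 × 68.6/76.80 = 7.60 V.

V_out ≈ 7.60 V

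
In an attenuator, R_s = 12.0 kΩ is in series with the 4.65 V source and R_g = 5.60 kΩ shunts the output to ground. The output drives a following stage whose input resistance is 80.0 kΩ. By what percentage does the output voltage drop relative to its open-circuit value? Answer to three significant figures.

The divider's output (Thévenin) resistance is R_s‖R_g = 3.818 kΩ.
Fractional drop under load = R_th/(R_th + R_L) = 3.818 / (3.818 + 80.0) = 0.04555.
So the output falls by 4.56 %.

4.56 %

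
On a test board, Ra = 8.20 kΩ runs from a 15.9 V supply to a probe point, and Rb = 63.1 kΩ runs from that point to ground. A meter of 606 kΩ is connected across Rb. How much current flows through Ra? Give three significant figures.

I ≈ 0.243 mA

Rb‖R_L = 57.15 kΩ, so the source sees Ra + Rb‖R_L = 65.35 kΩ.
I = 15.9 V / 65.35 kΩ = 0.243 mA.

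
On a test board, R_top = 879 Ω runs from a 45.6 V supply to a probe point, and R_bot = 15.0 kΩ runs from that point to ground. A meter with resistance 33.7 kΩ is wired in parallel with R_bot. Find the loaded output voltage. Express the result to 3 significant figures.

V_out ≈ 42.0 V

The load sits in parallel with R_bot: R_bot‖R_L = (15000 × 33700) / (15000 + 33700) = 10380 Ω.
V_out = 45.6 × 10380 / (879 + 10380) = 45.6 × 10380/11260 = 42.0 V.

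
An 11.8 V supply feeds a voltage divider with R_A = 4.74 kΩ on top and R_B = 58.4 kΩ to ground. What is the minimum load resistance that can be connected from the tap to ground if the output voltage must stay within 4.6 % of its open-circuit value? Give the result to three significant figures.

R_L(min) ≈ 90.9 kΩ

Output resistance R_th = R_A‖R_B = (4.74 × 58.4)/63.14 = 4.384 kΩ.
The fractional drop is R_th/(R_th + R_L); requiring this ≤ 0.0460 gives R_L ≥ R_th(1/0.0460 − 1) = 4.384 × 20.74 = 90.9 kΩ.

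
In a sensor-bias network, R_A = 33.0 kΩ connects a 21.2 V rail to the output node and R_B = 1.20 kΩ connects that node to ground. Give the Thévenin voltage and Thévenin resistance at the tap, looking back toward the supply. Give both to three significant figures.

V_th = 0.744 V, R_th = 1.16 kΩ

V_th is the open-circuit tap voltage: 21.2 × 1.20/(33.0 + 1.20) = 0.744 V.
With the supply zeroed, R_A and R_B appear in parallel from the tap: R_th = R_A‖R_B = (33.0 × 1.20)/34.20 = 1.16 kΩ.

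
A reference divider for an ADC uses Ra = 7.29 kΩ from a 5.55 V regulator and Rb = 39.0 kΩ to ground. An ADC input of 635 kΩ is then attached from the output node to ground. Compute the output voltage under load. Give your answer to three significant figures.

The load sits in parallel with Rb: Rb‖R_L = (39.0 × 635) / (39.0 + 635) = 36.74 kΩ.
V_out = 5.55 × 36.74 / (7.29 + 36.74) = 5.55 × 36.74/44.03 = 4.63 V.

V_out ≈ 4.63 V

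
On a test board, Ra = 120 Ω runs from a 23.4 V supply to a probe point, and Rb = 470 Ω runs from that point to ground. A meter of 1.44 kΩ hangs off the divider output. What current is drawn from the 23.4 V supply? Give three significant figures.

Rb‖R_L = 354.3 Ω, so the source sees Ra + Rb‖R_L = 474.3 Ω.
I = 23.4 V / 474.3 Ω = 49.3 mA.

I ≈ 49.3 mA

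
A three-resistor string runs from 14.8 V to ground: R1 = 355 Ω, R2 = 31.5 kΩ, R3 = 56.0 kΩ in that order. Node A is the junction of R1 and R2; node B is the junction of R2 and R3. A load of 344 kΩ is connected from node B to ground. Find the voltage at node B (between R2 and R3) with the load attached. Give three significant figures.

V ≈ 8.91 V

At node B, R3 is in parallel with the load: R3‖R_L = 48160 Ω.
Below node A the resistance is R2 + (R3‖R_L) = 79660 Ω, so V_A = 14.8 × 79660/80020 = 14.73 V.
Then V_B = V_A × (R3‖R_L)/(R2 + R3‖R_L) = 14.73 × 48160/79660 = 8.91 V.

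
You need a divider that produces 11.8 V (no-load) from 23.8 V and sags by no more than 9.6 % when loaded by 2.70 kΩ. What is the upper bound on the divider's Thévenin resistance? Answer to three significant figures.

Loading drop = R_th/(R_th + R_L) ≤ 0.0960, so R_th ≤ R_L · ε/(1−ε) = 2.70 kΩ × 0.0960/0.9040 = 287 Ω.
(Any R1, R2 with R2/(R1+R2) = 0.496 and R1‖R2 ≤ 287 Ω will meet the spec.)

R_th ≤ 287 Ω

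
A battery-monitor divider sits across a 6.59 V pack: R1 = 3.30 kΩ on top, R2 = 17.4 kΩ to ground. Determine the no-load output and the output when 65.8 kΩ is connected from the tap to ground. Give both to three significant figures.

Unloaded: 5.54 V; loaded: 5.32 V

Open-circuit: V = 6.59 × 17.4/(3.30 + 17.4) = 5.54 V.
With the load, R2 becomes R2‖R_L = 13.76 kΩ, so V = 6.59 × 13.76/17.06 = 5.32 V.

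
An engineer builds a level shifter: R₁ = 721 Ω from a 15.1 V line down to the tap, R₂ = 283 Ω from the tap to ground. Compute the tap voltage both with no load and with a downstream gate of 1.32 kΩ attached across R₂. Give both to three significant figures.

Unloaded: 4.26 V; loaded: 3.69 V

Open-circuit: V = 15.1 × 283/(721 + 283) = 4.26 V.
With the load, R₂ becomes R₂‖R_L = 233.0 Ω, so V = 15.1 × 233.0/954.0 = 3.69 V.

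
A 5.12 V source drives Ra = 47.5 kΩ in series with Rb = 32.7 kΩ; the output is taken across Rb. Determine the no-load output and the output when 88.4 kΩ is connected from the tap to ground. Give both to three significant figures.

Open-circuit: V = 5.12 × 32.7/(47.5 + 32.7) = 2.09 V.
With the load, Rb becomes Rb‖R_L = 23.87 kΩ, so V = 5.12 × 23.87/71.37 = 1.71 V.

Unloaded: 2.09 V; loaded: 1.71 V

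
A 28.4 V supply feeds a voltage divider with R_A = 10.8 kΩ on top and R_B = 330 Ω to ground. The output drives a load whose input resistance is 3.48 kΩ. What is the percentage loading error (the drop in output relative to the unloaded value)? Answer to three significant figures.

8.43 %

The divider's output (Thévenin) resistance is R_A‖R_B = 320.2 Ω.
Fractional drop under load = R_th/(R_th + R_L) = 320.2 / (320.2 + 3480) = 0.08426.
So the output falls by 8.43 %.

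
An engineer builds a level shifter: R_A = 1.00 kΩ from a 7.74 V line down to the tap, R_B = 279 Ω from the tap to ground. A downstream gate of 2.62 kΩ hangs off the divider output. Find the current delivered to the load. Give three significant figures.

I_L ≈ 0.595 mA

R_B‖R_L = 252.1 Ω; V_out = 7.74 × 252.1/1252 = 1.559 V.
I_L = V_out / R_L = 1.559 / 2.62 kΩ = 0.595 mA.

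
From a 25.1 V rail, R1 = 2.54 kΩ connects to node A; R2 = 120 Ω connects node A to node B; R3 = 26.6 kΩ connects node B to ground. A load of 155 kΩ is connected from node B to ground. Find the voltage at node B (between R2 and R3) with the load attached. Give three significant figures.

V ≈ 22.5 V

At node B, R3 is in parallel with the load: R3‖R_L = 22700 Ω.
Below node A the resistance is R2 + (R3‖R_L) = 22820 Ω, so V_A = 25.1 × 22820/25360 = 22.59 V.
Then V_B = V_A × (R3‖R_L)/(R2 + R3‖R_L) = 22.59 × 22700/22820 = 22.5 V.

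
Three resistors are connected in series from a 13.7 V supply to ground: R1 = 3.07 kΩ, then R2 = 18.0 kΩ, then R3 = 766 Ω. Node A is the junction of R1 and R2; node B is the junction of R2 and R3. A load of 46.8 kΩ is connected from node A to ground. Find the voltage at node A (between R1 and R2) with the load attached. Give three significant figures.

Below node A the series string R2+R3 = 18770 Ω sits in parallel with the 46800 Ω load: 13390 Ω.
V_A = 13.7 × 13390/(3070 + 13390) = 11.1 V.

V ≈ 11.1 V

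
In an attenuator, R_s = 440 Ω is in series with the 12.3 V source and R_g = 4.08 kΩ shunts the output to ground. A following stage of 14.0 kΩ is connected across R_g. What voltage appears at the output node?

V_out ≈ 10.8 V

The load sits in parallel with R_g: R_g‖R_L = (4080 × 14000) / (4080 + 14000) = 3159 Ω.
V_out = 12.3 × 3159 / (440 + 3159) = 12.3 × 3159/3599 = 10.8 V.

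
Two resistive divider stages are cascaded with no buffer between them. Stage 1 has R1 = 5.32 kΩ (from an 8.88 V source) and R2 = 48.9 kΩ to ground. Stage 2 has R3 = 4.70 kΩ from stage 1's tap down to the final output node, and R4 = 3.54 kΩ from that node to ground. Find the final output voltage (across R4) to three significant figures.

Stage 2 presents R3+R4 = 8.240 kΩ as a load on stage 1's tap.
Stage 1's lower leg becomes R2‖(R3+R4) = 7.052 kΩ, so V_mid = 8.88 × 7.052/12.37 = 5.061 V.
Stage 2 is itself unloaded: V_out = V_mid × R4/(R3+R4) = 5.061 × 3.54/8.240 = 2.17 V.

V_out ≈ 2.17 V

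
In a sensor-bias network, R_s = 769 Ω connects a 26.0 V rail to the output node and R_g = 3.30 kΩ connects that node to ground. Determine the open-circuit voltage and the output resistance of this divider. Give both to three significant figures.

V_th = 21.1 V, R_th = 624 Ω

V_th is the open-circuit tap voltage: 26.0 × 3300/(769 + 3300) = 21.1 V.
With the supply zeroed, R_s and R_g appear in parallel from the tap: R_th = R_s‖R_g = (769 × 3300)/4069 = 624 Ω.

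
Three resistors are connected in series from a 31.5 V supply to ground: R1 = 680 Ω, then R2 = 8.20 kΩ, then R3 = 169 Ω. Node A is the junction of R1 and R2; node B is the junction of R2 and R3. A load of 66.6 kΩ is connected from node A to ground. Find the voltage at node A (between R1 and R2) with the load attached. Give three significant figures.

V ≈ 28.9 V

Below node A the series string R2+R3 = 8369 Ω sits in parallel with the 66600 Ω load: 7435 Ω.
V_A = 31.5 × 7435/(680 + 7435) = 28.9 V.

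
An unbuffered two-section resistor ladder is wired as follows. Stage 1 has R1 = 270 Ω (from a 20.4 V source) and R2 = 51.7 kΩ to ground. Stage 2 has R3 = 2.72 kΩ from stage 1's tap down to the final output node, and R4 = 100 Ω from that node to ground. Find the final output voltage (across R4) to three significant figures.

Stage 2 presents R3+R4 = 2820 Ω as a load on stage 1's tap.
Stage 1's lower leg becomes R2‖(R3+R4) = 2674 Ω, so V_mid = 20.4 × 2674/2944 = 18.53 V.
Stage 2 is itself unloaded: V_out = V_mid × R4/(R3+R4) = 18.53 × 100/2820 = 0.657 V.

V_out ≈ 0.657 V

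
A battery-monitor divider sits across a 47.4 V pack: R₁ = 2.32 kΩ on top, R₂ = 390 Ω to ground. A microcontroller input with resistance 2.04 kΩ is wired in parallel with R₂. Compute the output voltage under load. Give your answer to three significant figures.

The load sits in parallel with R₂: R₂‖R_L = (390 × 2040) / (390 + 2040) = 327.4 Ω.
V_out = 47.4 × 327.4 / (2320 + 327.4) = 47.4 × 327.4/2647 = 5.86 V.

V_out ≈ 5.86 V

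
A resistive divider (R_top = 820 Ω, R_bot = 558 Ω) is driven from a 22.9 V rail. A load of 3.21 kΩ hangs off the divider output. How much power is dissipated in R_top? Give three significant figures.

P ≈ 256 mW

Total resistance from the source is R_top + (R_bot‖R_L) = 1295 Ω, so I = 22.9/1295 Ω = 17.68 mA.
P = I²·R_top = (17.68 mA)² × 820 Ω = 256 mW.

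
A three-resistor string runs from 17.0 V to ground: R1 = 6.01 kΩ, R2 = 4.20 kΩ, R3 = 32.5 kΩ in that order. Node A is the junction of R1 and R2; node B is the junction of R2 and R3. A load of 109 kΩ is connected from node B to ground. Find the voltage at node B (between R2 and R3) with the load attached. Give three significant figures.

At node B, R3 is in parallel with the load: R3‖R_L = 25.04 kΩ.
Below node A the resistance is R2 + (R3‖R_L) = 29.24 kΩ, so V_A = 17.0 × 29.24/35.25 = 14.10 V.
Then V_B = V_A × (R3‖R_L)/(R2 + R3‖R_L) = 14.10 × 25.04/29.24 = 12.1 V.

V ≈ 12.1 V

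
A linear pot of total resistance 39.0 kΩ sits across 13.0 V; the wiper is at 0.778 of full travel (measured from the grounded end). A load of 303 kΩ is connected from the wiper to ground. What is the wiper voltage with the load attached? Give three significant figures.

V ≈ 9.89 V

The wiper splits the pot into (1−α)R = 8.658 kΩ above and αR = 30.34 kΩ below.
Lower section ‖ load = 27.58 kΩ.
V_wiper = 13.0 × 27.58/(8.658 + 27.58) = 9.89 V.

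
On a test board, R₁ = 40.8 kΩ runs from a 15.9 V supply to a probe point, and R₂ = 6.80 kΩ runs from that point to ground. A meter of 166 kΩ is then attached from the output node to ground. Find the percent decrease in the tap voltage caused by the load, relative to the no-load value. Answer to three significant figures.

The divider's output (Thévenin) resistance is R₁‖R₂ = 5.829 kΩ.
Fractional drop under load = R_th/(R_th + R_L) = 5.829 / (5.829 + 166) = 0.03392.
So the output falls by 3.39 %.

3.39 %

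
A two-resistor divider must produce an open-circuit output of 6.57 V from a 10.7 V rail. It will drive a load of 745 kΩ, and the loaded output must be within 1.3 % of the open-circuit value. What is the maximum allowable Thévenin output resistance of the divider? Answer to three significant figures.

Loading drop = R_th/(R_th + R_L) ≤ 0.0130, so R_th ≤ R_L · ε/(1−ε) = 745 kΩ × 0.0130/0.9870 = 9.81 kΩ.

R_th ≤ 9.81 kΩ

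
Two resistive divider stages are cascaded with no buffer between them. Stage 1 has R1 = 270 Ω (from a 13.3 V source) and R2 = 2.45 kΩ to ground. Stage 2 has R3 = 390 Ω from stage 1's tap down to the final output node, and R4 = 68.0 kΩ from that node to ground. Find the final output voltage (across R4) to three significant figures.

V_out ≈ 11.9 V

Stage 2 presents R3+R4 = 68390 Ω as a load on stage 1's tap.
Stage 1's lower leg becomes R2‖(R3+R4) = 2365 Ω, so V_mid = 13.3 × 2365/2635 = 11.94 V.
Stage 2 is itself unloaded: V_out = V_mid × R4/(R3+R4) = 11.94 × 68000/68390 = 11.9 V.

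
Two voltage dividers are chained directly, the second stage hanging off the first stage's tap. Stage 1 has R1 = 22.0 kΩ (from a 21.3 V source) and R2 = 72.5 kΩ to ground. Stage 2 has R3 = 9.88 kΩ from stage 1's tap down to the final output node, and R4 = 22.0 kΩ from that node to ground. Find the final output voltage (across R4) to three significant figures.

Stage 2 presents R3+R4 = 31.88 kΩ as a load on stage 1's tap.
Stage 1's lower leg becomes R2‖(R3+R4) = 22.14 kΩ, so V_mid = 21.3 × 22.14/44.14 = 10.68 V.
Stage 2 is itself unloaded: V_out = V_mid × R4/(R3+R4) = 10.68 × 22.0/31.88 = 7.37 V.

V_out ≈ 7.37 V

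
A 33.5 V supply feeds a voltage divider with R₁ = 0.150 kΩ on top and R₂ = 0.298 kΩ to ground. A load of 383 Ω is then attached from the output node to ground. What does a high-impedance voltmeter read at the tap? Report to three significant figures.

V_out ≈ 17.7 V

The load sits in parallel with R₂: R₂‖R_L = (298 × 383) / (298 + 383) = 167.6 Ω.
V_out = 33.5 × 167.6 / (150 + 167.6) = 33.5 × 167.6/317.6 = 17.7 V.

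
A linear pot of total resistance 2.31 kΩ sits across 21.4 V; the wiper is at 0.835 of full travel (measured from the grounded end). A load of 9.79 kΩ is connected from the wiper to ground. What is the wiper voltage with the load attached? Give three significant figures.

The wiper splits the pot into (1−α)R = 381.2 Ω above and αR = 1929 Ω below.
Lower section ‖ load = 1611 Ω.
V_wiper = 21.4 × 1611/(381.2 + 1611) = 17.3 V.

V ≈ 17.3 V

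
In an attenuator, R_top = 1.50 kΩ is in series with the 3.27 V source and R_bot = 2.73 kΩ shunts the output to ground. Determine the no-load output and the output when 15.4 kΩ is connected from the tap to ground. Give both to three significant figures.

Unloaded: 2.11 V; loaded: 1.99 V

Open-circuit: V = 3.27 × 2.73/(1.50 + 2.73) = 2.11 V.
With the load, R_bot becomes R_bot‖R_L = 2.319 kΩ, so V = 3.27 × 2.319/3.819 = 1.99 V.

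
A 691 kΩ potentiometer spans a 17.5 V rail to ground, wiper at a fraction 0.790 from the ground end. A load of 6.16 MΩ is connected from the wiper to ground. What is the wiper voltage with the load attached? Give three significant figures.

V ≈ 13.6 V

The wiper splits the pot into (1−α)R = 145.1 kΩ above and αR = 545.9 kΩ below.
Lower section ‖ load = 501.5 kΩ.
V_wiper = 17.5 × 501.5/(145.1 + 501.5) = 13.6 V.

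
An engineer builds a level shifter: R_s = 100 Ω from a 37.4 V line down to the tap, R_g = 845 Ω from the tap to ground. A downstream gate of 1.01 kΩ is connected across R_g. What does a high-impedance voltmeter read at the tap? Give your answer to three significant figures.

The load sits in parallel with R_g: R_g‖R_L = (845 × 1010) / (845 + 1010) = 460.1 Ω.
V_out = 37.4 × 460.1 / (100 + 460.1) = 37.4 × 460.1/560.1 = 30.7 V.

V_out ≈ 30.7 V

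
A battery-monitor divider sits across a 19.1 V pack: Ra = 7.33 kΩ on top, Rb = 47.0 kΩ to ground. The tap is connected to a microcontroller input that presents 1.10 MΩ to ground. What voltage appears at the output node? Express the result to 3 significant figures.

V_out ≈ 16.4 V

The load sits in parallel with Rb: Rb‖R_L = (47.0 × 1100) / (47.0 + 1100) = 45.07 kΩ.
V_out = 19.1 × 45.07 / (7.33 + 45.07) = 19.1 × 45.07/52.40 = 16.4 V.
(Unloaded it would have been 16.5 V.)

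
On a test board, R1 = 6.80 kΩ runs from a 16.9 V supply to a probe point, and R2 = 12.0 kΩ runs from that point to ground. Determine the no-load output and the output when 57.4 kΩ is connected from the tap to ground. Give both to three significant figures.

Unloaded: 10.8 V; loaded: 10.0 V

Open-circuit: V = 16.9 × 12.0/(6.80 + 12.0) = 10.8 V.
With the load, R2 becomes R2‖R_L = 9.925 kΩ, so V = 16.9 × 9.925/16.73 = 10.0 V.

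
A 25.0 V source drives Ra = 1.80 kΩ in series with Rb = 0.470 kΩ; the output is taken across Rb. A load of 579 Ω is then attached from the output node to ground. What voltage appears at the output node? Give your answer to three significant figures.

V_out ≈ 3.15 V

The load sits in parallel with Rb: Rb‖R_L = (470 × 579) / (470 + 579) = 259.4 Ω.
V_out = 25.0 × 259.4 / (1800 + 259.4) = 25.0 × 259.4/2059 = 3.15 V.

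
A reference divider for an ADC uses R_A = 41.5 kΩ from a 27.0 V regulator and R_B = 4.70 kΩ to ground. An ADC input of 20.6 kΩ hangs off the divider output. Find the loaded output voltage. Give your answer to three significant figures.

The load sits in parallel with R_B: R_B‖R_L = (4.70 × 20.6) / (4.70 + 20.6) = 3.827 kΩ.
V_out = 27.0 × 3.827 / (41.5 + 3.827) = 27.0 × 3.827/45.33 = 2.28 V.

V_out ≈ 2.28 V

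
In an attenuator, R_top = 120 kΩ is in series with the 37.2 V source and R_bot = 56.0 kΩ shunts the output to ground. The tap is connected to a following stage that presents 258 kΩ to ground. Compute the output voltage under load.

The load sits in parallel with R_bot: R_bot‖R_L = (56.0 × 258) / (56.0 + 258) = 46.01 kΩ.
V_out = 37.2 × 46.01 / (120 + 46.01) = 37.2 × 46.01/166.0 = 10.3 V.
(Unloaded it would have been 11.8 V.)

V_out ≈ 10.3 V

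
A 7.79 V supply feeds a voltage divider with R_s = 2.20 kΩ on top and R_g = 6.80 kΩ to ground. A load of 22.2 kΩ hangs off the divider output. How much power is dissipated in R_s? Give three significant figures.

P ≈ 2.43 mW

Total resistance from the source is R_s + (R_g‖R_L) = 7.406 kΩ, so I = 7.79/7.406 kΩ = 1.052 mA.
P = I²·R_s = (1.052 mA)² × 2.20 kΩ = 2.43 mW.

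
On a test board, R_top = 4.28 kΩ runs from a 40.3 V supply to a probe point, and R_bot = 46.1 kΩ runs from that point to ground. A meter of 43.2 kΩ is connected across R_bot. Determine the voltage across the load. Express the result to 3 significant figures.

The load sits in parallel with R_bot: R_bot‖R_L = (46.1 × 43.2) / (46.1 + 43.2) = 22.30 kΩ.
V_out = 40.3 × 22.30 / (4.28 + 22.30) = 40.3 × 22.30/26.58 = 33.8 V.
(Unloaded it would have been 36.9 V.)

V_out ≈ 33.8 V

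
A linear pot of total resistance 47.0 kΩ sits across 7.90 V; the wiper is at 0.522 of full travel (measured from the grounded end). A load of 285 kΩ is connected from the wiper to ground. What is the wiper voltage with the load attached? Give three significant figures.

The wiper splits the pot into (1−α)R = 22.47 kΩ above and αR = 24.53 kΩ below.
Lower section ‖ load = 22.59 kΩ.
V_wiper = 7.90 × 22.59/(22.47 + 22.59) = 3.96 V.

V ≈ 3.96 V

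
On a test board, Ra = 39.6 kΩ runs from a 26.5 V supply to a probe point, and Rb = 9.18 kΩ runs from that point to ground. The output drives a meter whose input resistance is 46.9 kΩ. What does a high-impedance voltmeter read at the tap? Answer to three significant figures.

V_out ≈ 4.30 V

The load sits in parallel with Rb: Rb‖R_L = (9.18 × 46.9) / (9.18 + 46.9) = 7.677 kΩ.
V_out = 26.5 × 7.677 / (39.6 + 7.677) = 26.5 × 7.677/47.28 = 4.30 V.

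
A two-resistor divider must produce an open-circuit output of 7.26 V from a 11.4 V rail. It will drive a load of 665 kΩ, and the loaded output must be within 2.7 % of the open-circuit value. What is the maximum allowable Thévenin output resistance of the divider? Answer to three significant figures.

R_th ≤ 18.5 kΩ

Loading drop = R_th/(R_th + R_L) ≤ 0.0270, so R_th ≤ R_L · ε/(1−ε) = 665 kΩ × 0.0270/0.9730 = 18.5 kΩ.
(Any R1, R2 with R2/(R1+R2) = 0.637 and R1‖R2 ≤ 18.5 kΩ will meet the spec.)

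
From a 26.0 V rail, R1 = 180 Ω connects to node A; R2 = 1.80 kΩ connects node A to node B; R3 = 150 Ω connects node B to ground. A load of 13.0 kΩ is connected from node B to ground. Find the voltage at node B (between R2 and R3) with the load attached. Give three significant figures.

V ≈ 1.81 V

At node B, R3 is in parallel with the load: R3‖R_L = 148.3 Ω.
Below node A the resistance is R2 + (R3‖R_L) = 1948 Ω, so V_A = 26.0 × 1948/2128 = 23.80 V.
Then V_B = V_A × (R3‖R_L)/(R2 + R3‖R_L) = 23.80 × 148.3/1948 = 1.81 V.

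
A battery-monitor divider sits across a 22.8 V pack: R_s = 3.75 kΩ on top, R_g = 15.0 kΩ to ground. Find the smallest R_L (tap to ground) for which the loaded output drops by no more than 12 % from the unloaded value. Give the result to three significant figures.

Output resistance R_th = R_s‖R_g = (3.75 × 15.0)/18.75 = 3.000 kΩ.
The fractional drop is R_th/(R_th + R_L); requiring this ≤ 0.120 gives R_L ≥ R_th(1/0.120 − 1) = 3.000 × 7.333 = 22.0 kΩ.

R_L(min) ≈ 22.0 kΩ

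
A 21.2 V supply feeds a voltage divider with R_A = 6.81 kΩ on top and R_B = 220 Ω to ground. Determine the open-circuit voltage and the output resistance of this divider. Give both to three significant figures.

V_th = 0.663 V, R_th = 213 Ω

V_th is the open-circuit tap voltage: 21.2 × 220/(6810 + 220) = 0.663 V.
With the supply zeroed, R_A and R_B appear in parallel from the tap: R_th = R_A‖R_B = (6810 × 220)/7030 = 213 Ω.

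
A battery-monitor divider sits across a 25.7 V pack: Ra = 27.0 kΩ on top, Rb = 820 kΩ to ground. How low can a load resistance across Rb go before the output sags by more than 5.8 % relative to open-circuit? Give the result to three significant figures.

R_L(min) ≈ 425 kΩ

Output resistance R_th = Ra‖Rb = (27.0 × 820)/847.0 = 26.14 kΩ.
The fractional drop is R_th/(R_th + R_L); requiring this ≤ 0.0580 gives R_L ≥ R_th(1/0.0580 − 1) = 26.14 × 16.24 = 425 kΩ.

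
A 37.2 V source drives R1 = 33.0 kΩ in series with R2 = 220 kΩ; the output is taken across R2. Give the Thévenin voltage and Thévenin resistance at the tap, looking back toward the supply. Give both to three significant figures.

V_th is the open-circuit tap voltage: 37.2 × 220/(33.0 + 220) = 32.3 V.
With the supply zeroed, R1 and R2 appear in parallel from the tap: R_th = R1‖R2 = (33.0 × 220)/253.0 = 28.7 kΩ.

V_th = 32.3 V, R_th = 28.7 kΩ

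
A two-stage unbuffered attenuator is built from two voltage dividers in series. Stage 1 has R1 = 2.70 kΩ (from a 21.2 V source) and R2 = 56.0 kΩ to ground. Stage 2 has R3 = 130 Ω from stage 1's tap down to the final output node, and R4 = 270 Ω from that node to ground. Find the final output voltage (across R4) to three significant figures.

Stage 2 presents R3+R4 = 400.0 Ω as a load on stage 1's tap.
Stage 1's lower leg becomes R2‖(R3+R4) = 397.2 Ω, so V_mid = 21.2 × 397.2/3097 = 2.719 V.
Stage 2 is itself unloaded: V_out = V_mid × R4/(R3+R4) = 2.719 × 270/400.0 = 1.84 V.

V_out ≈ 1.84 V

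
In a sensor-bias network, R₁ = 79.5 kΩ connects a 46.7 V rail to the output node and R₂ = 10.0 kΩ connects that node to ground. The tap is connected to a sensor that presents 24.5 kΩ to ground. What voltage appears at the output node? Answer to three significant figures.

The load sits in parallel with R₂: R₂‖R_L = (10.0 × 24.5) / (10.0 + 24.5) = 7.101 kΩ.
V_out = 46.7 × 7.101 / (79.5 + 7.101) = 46.7 × 7.101/86.60 = 3.83 V.

V_out ≈ 3.83 V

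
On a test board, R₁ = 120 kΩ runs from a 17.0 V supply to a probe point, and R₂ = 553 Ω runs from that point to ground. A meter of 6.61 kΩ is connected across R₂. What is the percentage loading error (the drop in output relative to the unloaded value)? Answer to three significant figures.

The divider's output (Thévenin) resistance is R₁‖R₂ = 550.5 Ω.
Fractional drop under load = R_th/(R_th + R_L) = 550.5 / (550.5 + 6610) = 0.07688.
So the output falls by 7.69 %.

7.69 %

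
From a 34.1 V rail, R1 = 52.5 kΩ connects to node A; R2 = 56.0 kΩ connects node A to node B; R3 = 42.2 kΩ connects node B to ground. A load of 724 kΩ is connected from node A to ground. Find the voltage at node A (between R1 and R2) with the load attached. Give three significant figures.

Below node A the series string R2+R3 = 98.20 kΩ sits in parallel with the 724 kΩ load: 86.47 kΩ.
V_A = 34.1 × 86.47/(52.5 + 86.47) = 21.2 V.

V ≈ 21.2 V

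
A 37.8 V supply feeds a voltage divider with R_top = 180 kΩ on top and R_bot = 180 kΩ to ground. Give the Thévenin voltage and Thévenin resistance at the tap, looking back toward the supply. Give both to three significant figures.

V_th is the open-circuit tap voltage: 37.8 × 180/(180 + 180) = 18.9 V.
With the supply zeroed, R_top and R_bot appear in parallel from the tap: R_th = R_top‖R_bot = (180 × 180)/360.0 = 90.0 kΩ.

V_th = 18.9 V, R_th = 90.0 kΩ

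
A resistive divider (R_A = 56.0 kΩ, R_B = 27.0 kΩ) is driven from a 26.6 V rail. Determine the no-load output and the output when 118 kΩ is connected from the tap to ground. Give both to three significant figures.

Unloaded: 8.65 V; loaded: 7.50 V

Open-circuit: V = 26.6 × 27.0/(56.0 + 27.0) = 8.65 V.
With the load, R_B becomes R_B‖R_L = 21.97 kΩ, so V = 26.6 × 21.97/77.97 = 7.50 V.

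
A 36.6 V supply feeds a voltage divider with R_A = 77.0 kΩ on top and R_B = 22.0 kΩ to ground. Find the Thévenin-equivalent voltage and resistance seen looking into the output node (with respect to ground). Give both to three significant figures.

V_th = 8.13 V, R_th = 17.1 kΩ

V_th is the open-circuit tap voltage: 36.6 × 22.0/(77.0 + 22.0) = 8.13 V.
With the supply zeroed, R_A and R_B appear in parallel from the tap: R_th = R_A‖R_B = (77.0 × 22.0)/99.00 = 17.1 kΩ.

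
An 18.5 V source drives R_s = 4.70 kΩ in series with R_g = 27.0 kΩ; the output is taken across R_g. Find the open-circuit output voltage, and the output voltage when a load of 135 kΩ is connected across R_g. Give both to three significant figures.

Unloaded: 15.8 V; loaded: 15.3 V

Open-circuit: V = 18.5 × 27.0/(4.70 + 27.0) = 15.8 V.
With the load, R_g becomes R_g‖R_L = 22.50 kΩ, so V = 18.5 × 22.50/27.20 = 15.3 V.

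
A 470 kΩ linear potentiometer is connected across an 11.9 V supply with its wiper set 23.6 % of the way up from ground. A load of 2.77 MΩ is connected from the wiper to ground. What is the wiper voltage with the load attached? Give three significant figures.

V ≈ 2.73 V

The wiper splits the pot into (1−α)R = 359.1 kΩ above and αR = 110.9 kΩ below.
Lower section ‖ load = 106.6 kΩ.
V_wiper = 11.9 × 106.6/(359.1 + 106.6) = 2.73 V.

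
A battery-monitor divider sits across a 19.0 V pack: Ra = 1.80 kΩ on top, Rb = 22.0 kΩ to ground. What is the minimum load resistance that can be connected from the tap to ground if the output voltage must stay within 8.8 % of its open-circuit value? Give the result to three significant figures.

Output resistance R_th = Ra‖Rb = (1.80 × 22.0)/23.80 = 1.664 kΩ.
The fractional drop is R_th/(R_th + R_L); requiring this ≤ 0.0880 gives R_L ≥ R_th(1/0.0880 − 1) = 1.664 × 10.36 = 17.2 kΩ.

R_L(min) ≈ 17.2 kΩ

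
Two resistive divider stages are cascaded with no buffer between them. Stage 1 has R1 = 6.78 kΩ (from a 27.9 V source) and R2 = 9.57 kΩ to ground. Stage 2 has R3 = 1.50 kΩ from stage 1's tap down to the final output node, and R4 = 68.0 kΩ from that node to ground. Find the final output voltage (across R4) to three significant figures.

V_out ≈ 15.1 V

Stage 2 presents R3+R4 = 69.50 kΩ as a load on stage 1's tap.
Stage 1's lower leg becomes R2‖(R3+R4) = 8.412 kΩ, so V_mid = 27.9 × 8.412/15.19 = 15.45 V.
Stage 2 is itself unloaded: V_out = V_mid × R4/(R3+R4) = 15.45 × 68.0/69.50 = 15.1 V.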